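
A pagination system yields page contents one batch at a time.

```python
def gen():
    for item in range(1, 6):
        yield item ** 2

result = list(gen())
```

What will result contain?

Step 1: For each item in range(1, 6), yield item**2:
  item=1: yield 1**2 = 1
  item=2: yield 2**2 = 4
  item=3: yield 3**2 = 9
  item=4: yield 4**2 = 16
  item=5: yield 5**2 = 25
Therefore result = [1, 4, 9, 16, 25].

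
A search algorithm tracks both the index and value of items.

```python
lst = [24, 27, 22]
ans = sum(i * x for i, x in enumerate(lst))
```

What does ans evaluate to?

Step 1: Compute i * x for each (i, x) in enumerate([24, 27, 22]):
  i=0, x=24: 0*24 = 0
  i=1, x=27: 1*27 = 27
  i=2, x=22: 2*22 = 44
Step 2: sum = 0 + 27 + 44 = 71.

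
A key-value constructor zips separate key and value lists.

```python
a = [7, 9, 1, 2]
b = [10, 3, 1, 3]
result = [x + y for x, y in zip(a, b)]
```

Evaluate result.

Step 1: Add corresponding elements:
  7 + 10 = 17
  9 + 3 = 12
  1 + 1 = 2
  2 + 3 = 5
Therefore result = [17, 12, 2, 5].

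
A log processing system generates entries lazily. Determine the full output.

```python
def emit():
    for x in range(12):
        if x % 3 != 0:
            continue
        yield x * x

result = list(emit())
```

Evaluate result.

Step 1: Only yield x**2 when x is divisible by 3:
  x=0: 0 % 3 == 0, yield 0**2 = 0
  x=3: 3 % 3 == 0, yield 3**2 = 9
  x=6: 6 % 3 == 0, yield 6**2 = 36
  x=9: 9 % 3 == 0, yield 9**2 = 81
Therefore result = [0, 9, 36, 81].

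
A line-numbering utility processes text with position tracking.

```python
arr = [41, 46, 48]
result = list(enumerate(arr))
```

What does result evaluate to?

Step 1: enumerate pairs each element with its index:
  (0, 41)
  (1, 46)
  (2, 48)
Therefore result = [(0, 41), (1, 46), (2, 48)].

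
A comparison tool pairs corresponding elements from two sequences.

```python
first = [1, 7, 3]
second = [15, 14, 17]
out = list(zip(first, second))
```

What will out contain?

Step 1: zip pairs elements at same index:
  Index 0: (1, 15)
  Index 1: (7, 14)
  Index 2: (3, 17)
Therefore out = [(1, 15), (7, 14), (3, 17)].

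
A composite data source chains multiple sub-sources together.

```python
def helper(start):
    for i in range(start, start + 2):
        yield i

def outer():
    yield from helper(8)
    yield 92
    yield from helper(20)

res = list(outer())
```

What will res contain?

Step 1: outer() delegates to helper(8):
  yield 8
  yield 9
Step 2: yield 92
Step 3: Delegates to helper(20):
  yield 20
  yield 21
Therefore res = [8, 9, 92, 20, 21].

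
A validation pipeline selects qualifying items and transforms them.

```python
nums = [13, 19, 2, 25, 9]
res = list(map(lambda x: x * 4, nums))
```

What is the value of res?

Step 1: Apply lambda x: x * 4 to each element:
  13 -> 52
  19 -> 76
  2 -> 8
  25 -> 100
  9 -> 36
Therefore res = [52, 76, 8, 100, 36].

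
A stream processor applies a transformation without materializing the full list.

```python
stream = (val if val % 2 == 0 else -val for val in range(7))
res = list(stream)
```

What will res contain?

Step 1: For each val in range(7), yield val if even, else -val:
  val=0: even, yield 0
  val=1: odd, yield -1
  val=2: even, yield 2
  val=3: odd, yield -3
  val=4: even, yield 4
  val=5: odd, yield -5
  val=6: even, yield 6
Therefore res = [0, -1, 2, -3, 4, -5, 6].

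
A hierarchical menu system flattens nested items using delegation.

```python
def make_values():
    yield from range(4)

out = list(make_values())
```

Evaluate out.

Step 1: yield from delegates to the iterable, yielding each element.
Step 2: Collected values: [0, 1, 2, 3].
Therefore out = [0, 1, 2, 3].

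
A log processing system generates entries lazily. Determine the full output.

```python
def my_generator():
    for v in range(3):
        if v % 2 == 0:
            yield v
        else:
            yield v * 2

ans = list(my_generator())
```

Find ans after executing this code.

Step 1: For each v in range(3), yield v if even, else v*2:
  v=0 (even): yield 0
  v=1 (odd): yield 1*2 = 2
  v=2 (even): yield 2
Therefore ans = [0, 2, 2].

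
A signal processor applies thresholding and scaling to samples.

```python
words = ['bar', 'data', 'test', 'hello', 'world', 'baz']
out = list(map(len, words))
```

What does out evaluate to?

Step 1: Map len() to each word:
  'bar' -> 3
  'data' -> 4
  'test' -> 4
  'hello' -> 5
  'world' -> 5
  'baz' -> 3
Therefore out = [3, 4, 4, 5, 5, 3].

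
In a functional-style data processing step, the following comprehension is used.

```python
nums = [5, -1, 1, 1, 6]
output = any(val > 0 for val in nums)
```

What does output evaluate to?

Step 1: Check val > 0 for each element in [5, -1, 1, 1, 6]:
  5 > 0: True
  -1 > 0: False
  1 > 0: True
  1 > 0: True
  6 > 0: True
Step 2: any() returns True.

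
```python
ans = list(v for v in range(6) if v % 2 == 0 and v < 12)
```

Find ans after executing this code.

Step 1: Filter range(6) where v % 2 == 0 and v < 12:
  v=0: both conditions met, included
  v=1: excluded (1 % 2 != 0)
  v=2: both conditions met, included
  v=3: excluded (3 % 2 != 0)
  v=4: both conditions met, included
  v=5: excluded (5 % 2 != 0)
Therefore ans = [0, 2, 4].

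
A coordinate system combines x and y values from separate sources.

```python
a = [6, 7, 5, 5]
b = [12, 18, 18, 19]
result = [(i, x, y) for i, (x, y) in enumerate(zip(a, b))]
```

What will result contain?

Step 1: enumerate(zip(a, b)) gives index with paired elements:
  i=0: (6, 12)
  i=1: (7, 18)
  i=2: (5, 18)
  i=3: (5, 19)
Therefore result = [(0, 6, 12), (1, 7, 18), (2, 5, 18), (3, 5, 19)].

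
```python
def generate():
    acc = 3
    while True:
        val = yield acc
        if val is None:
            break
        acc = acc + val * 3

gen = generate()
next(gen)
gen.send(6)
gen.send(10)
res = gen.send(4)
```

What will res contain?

Step 1: next() -> yield acc=3.
Step 2: send(6) -> val=6, acc = 3 + 6*3 = 21, yield 21.
Step 3: send(10) -> val=10, acc = 21 + 10*3 = 51, yield 51.
Step 4: send(4) -> val=4, acc = 51 + 4*3 = 63, yield 63.
Therefore res = 63.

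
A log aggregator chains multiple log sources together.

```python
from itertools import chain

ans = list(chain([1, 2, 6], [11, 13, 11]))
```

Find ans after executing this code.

Step 1: chain() concatenates iterables: [1, 2, 6] + [11, 13, 11].
Therefore ans = [1, 2, 6, 11, 13, 11].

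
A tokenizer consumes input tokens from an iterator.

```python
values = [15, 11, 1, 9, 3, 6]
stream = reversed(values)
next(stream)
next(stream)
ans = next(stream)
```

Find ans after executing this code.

Step 1: reversed([15, 11, 1, 9, 3, 6]) gives iterator: [6, 3, 9, 1, 11, 15].
Step 2: First next() = 6, second next() = 3.
Step 3: Third next() = 9.
Therefore ans = 9.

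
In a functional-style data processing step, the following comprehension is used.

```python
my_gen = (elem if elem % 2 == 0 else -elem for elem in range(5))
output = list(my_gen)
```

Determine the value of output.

Step 1: For each elem in range(5), yield elem if even, else -elem:
  elem=0: even, yield 0
  elem=1: odd, yield -1
  elem=2: even, yield 2
  elem=3: odd, yield -3
  elem=4: even, yield 4
Therefore output = [0, -1, 2, -3, 4].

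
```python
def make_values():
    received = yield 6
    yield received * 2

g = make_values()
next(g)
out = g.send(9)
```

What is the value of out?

Step 1: next(g) advances to first yield, producing 6.
Step 2: send(9) resumes, received = 9.
Step 3: yield received * 2 = 9 * 2 = 18.
Therefore out = 18.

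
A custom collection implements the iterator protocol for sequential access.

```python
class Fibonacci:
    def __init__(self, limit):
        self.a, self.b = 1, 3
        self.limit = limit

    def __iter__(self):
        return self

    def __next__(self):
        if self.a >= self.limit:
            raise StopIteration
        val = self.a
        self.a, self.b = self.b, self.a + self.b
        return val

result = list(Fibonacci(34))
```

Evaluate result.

Step 1: Fibonacci-like sequence (a=1, b=3) until >= 34:
  Yield 1, then a,b = 3,4
  Yield 3, then a,b = 4,7
  Yield 4, then a,b = 7,11
  Yield 7, then a,b = 11,18
  Yield 11, then a,b = 18,29
  Yield 18, then a,b = 29,47
  Yield 29, then a,b = 47,76
Step 2: 47 >= 34, stop.
Therefore result = [1, 3, 4, 7, 11, 18, 29].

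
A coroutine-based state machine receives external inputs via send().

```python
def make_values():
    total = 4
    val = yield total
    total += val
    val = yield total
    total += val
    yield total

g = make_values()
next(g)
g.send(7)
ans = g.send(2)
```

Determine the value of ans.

Step 1: next() -> yield total=4.
Step 2: send(7) -> val=7, total = 4+7 = 11, yield 11.
Step 3: send(2) -> val=2, total = 11+2 = 13, yield 13.
Therefore ans = 13.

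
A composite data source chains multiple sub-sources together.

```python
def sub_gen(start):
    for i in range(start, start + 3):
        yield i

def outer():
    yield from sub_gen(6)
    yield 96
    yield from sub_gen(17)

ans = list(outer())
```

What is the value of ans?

Step 1: outer() delegates to sub_gen(6):
  yield 6
  yield 7
  yield 8
Step 2: yield 96
Step 3: Delegates to sub_gen(17):
  yield 17
  yield 18
  yield 19
Therefore ans = [6, 7, 8, 96, 17, 18, 19].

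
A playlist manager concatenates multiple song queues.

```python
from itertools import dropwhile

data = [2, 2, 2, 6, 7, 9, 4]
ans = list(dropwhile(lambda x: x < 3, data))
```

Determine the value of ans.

Step 1: dropwhile drops elements while < 3:
  2 < 3: dropped
  2 < 3: dropped
  2 < 3: dropped
  6: kept (dropping stopped)
Step 2: Remaining elements kept regardless of condition.
Therefore ans = [6, 7, 9, 4].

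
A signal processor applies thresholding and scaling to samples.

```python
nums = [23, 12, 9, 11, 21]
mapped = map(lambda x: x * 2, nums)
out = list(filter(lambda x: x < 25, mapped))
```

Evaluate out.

Step 1: Map x * 2:
  23 -> 46
  12 -> 24
  9 -> 18
  11 -> 22
  21 -> 42
Step 2: Filter for < 25:
  46: removed
  24: kept
  18: kept
  22: kept
  42: removed
Therefore out = [24, 18, 22].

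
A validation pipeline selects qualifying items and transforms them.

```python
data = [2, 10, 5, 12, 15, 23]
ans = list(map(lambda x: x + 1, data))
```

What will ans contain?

Step 1: Apply lambda x: x + 1 to each element:
  2 -> 3
  10 -> 11
  5 -> 6
  12 -> 13
  15 -> 16
  23 -> 24
Therefore ans = [3, 11, 6, 13, 16, 24].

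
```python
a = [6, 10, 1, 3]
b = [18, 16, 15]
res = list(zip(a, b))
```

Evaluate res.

Step 1: zip stops at shortest (len(a)=4, len(b)=3):
  Index 0: (6, 18)
  Index 1: (10, 16)
  Index 2: (1, 15)
Step 2: Last element of a (3) has no pair, dropped.
Therefore res = [(6, 18), (10, 16), (1, 15)].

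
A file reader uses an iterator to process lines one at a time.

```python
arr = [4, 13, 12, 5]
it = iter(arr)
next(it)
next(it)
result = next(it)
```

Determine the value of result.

Step 1: Create iterator over [4, 13, 12, 5].
Step 2: next() consumes 4.
Step 3: next() consumes 13.
Step 4: next() returns 12.
Therefore result = 12.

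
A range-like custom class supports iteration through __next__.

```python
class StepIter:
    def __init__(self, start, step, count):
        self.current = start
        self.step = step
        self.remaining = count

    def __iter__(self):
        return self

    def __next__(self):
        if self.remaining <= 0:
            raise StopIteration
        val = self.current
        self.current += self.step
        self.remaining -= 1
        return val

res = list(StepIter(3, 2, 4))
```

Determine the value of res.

Step 1: StepIter starts at 3, increments by 2, for 4 steps:
  Yield 3, then current += 2
  Yield 5, then current += 2
  Yield 7, then current += 2
  Yield 9, then current += 2
Therefore res = [3, 5, 7, 9].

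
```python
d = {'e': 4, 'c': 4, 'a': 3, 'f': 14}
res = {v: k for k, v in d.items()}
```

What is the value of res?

Step 1: Invert dict (swap keys and values):
  'e': 4 -> 4: 'e'
  'c': 4 -> 4: 'c'
  'a': 3 -> 3: 'a'
  'f': 14 -> 14: 'f'
Therefore res = {4: 'c', 3: 'a', 14: 'f'}.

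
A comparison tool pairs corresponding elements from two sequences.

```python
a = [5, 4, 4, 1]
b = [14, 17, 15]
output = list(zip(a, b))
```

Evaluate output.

Step 1: zip stops at shortest (len(a)=4, len(b)=3):
  Index 0: (5, 14)
  Index 1: (4, 17)
  Index 2: (4, 15)
Step 2: Last element of a (1) has no pair, dropped.
Therefore output = [(5, 14), (4, 17), (4, 15)].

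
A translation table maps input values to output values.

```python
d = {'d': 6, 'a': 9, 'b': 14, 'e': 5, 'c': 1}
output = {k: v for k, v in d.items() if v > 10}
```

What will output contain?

Step 1: Filter items where value > 10:
  'd': 6 <= 10: removed
  'a': 9 <= 10: removed
  'b': 14 > 10: kept
  'e': 5 <= 10: removed
  'c': 1 <= 10: removed
Therefore output = {'b': 14}.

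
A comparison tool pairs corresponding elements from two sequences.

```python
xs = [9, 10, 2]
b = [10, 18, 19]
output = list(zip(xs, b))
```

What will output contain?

Step 1: zip pairs elements at same index:
  Index 0: (9, 10)
  Index 1: (10, 18)
  Index 2: (2, 19)
Therefore output = [(9, 10), (10, 18), (2, 19)].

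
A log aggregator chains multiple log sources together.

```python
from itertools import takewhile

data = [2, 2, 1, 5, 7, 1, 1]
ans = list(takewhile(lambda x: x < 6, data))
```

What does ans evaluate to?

Step 1: takewhile stops at first element >= 6:
  2 < 6: take
  2 < 6: take
  1 < 6: take
  5 < 6: take
  7 >= 6: stop
Therefore ans = [2, 2, 1, 5].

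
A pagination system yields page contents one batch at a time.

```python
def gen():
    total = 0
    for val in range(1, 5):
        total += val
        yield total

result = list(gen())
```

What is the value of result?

Step 1: Generator accumulates running sum:
  val=1: total = 1, yield 1
  val=2: total = 3, yield 3
  val=3: total = 6, yield 6
  val=4: total = 10, yield 10
Therefore result = [1, 3, 6, 10].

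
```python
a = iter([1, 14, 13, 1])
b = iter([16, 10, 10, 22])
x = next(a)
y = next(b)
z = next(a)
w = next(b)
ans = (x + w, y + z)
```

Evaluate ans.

Step 1: a iterates [1, 14, 13, 1], b iterates [16, 10, 10, 22].
Step 2: x = next(a) = 1, y = next(b) = 16.
Step 3: z = next(a) = 14, w = next(b) = 10.
Step 4: ans = (1 + 10, 16 + 14) = (11, 30).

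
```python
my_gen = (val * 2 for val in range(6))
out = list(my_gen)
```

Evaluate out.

Step 1: For each val in range(6), compute val*2:
  val=0: 0*2 = 0
  val=1: 1*2 = 2
  val=2: 2*2 = 4
  val=3: 3*2 = 6
  val=4: 4*2 = 8
  val=5: 5*2 = 10
Therefore out = [0, 2, 4, 6, 8, 10].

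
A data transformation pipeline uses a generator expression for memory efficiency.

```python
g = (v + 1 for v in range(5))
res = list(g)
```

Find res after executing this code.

Step 1: For each v in range(5), compute v+1:
  v=0: 0+1 = 1
  v=1: 1+1 = 2
  v=2: 2+1 = 3
  v=3: 3+1 = 4
  v=4: 4+1 = 5
Therefore res = [1, 2, 3, 4, 5].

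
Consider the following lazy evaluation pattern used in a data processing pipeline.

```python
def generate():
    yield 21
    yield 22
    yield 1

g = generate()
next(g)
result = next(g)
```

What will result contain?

Step 1: generate() creates a generator.
Step 2: next(g) yields 21 (consumed and discarded).
Step 3: next(g) yields 22, assigned to result.
Therefore result = 22.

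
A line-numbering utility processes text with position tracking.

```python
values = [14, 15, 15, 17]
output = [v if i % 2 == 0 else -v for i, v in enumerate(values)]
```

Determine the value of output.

Step 1: For each (i, v), keep v if i is even, negate if odd:
  i=0 (even): keep 14
  i=1 (odd): negate to -15
  i=2 (even): keep 15
  i=3 (odd): negate to -17
Therefore output = [14, -15, 15, -17].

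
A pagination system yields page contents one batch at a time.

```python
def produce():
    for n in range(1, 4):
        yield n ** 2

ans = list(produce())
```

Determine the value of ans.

Step 1: For each n in range(1, 4), yield n**2:
  n=1: yield 1**2 = 1
  n=2: yield 2**2 = 4
  n=3: yield 3**2 = 9
Therefore ans = [1, 4, 9].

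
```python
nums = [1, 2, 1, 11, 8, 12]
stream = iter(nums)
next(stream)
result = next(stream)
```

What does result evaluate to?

Step 1: Create iterator over [1, 2, 1, 11, 8, 12].
Step 2: next() consumes 1.
Step 3: next() returns 2.
Therefore result = 2.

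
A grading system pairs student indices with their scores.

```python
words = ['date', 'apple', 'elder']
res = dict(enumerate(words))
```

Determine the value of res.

Step 1: enumerate pairs indices with words:
  0 -> 'date'
  1 -> 'apple'
  2 -> 'elder'
Therefore res = {0: 'date', 1: 'apple', 2: 'elder'}.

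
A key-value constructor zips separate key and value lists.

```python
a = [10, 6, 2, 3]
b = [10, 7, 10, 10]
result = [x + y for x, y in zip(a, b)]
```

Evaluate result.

Step 1: Add corresponding elements:
  10 + 10 = 20
  6 + 7 = 13
  2 + 10 = 12
  3 + 10 = 13
Therefore result = [20, 13, 12, 13].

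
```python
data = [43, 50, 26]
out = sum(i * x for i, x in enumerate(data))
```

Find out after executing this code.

Step 1: Compute i * x for each (i, x) in enumerate([43, 50, 26]):
  i=0, x=43: 0*43 = 0
  i=1, x=50: 1*50 = 50
  i=2, x=26: 2*26 = 52
Step 2: sum = 0 + 50 + 52 = 102.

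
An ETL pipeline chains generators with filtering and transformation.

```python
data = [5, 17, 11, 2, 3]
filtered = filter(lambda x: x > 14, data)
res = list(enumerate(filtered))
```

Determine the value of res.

Step 1: Filter [5, 17, 11, 2, 3] for > 14: [17].
Step 2: enumerate re-indexes from 0: [(0, 17)].
Therefore res = [(0, 17)].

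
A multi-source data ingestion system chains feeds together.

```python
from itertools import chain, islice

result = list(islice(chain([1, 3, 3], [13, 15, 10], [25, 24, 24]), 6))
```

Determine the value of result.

Step 1: chain([1, 3, 3], [13, 15, 10], [25, 24, 24]) = [1, 3, 3, 13, 15, 10, 25, 24, 24].
Step 2: islice takes first 6 elements: [1, 3, 3, 13, 15, 10].
Therefore result = [1, 3, 3, 13, 15, 10].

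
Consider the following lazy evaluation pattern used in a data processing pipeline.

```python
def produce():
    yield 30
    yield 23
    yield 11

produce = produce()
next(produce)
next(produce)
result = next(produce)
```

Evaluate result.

Step 1: produce() creates a generator.
Step 2: next(produce) yields 30 (consumed and discarded).
Step 3: next(produce) yields 23 (consumed and discarded).
Step 4: next(produce) yields 11, assigned to result.
Therefore result = 11.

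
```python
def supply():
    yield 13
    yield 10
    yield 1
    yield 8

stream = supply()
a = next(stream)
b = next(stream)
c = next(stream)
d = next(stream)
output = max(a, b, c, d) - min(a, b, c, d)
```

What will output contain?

Step 1: Create generator and consume all values:
  a = next(stream) = 13
  b = next(stream) = 10
  c = next(stream) = 1
  d = next(stream) = 8
Step 2: max = 13, min = 1, output = 13 - 1 = 12.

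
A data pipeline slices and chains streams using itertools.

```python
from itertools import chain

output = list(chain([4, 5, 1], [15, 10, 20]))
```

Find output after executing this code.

Step 1: chain() concatenates iterables: [4, 5, 1] + [15, 10, 20].
Therefore output = [4, 5, 1, 15, 10, 20].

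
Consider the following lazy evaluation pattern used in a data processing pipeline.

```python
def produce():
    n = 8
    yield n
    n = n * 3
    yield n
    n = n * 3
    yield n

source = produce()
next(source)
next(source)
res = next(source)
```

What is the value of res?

Step 1: Trace through generator execution:
  Yield 1: n starts at 8, yield 8
  Yield 2: n = 8 * 3 = 24, yield 24
  Yield 3: n = 24 * 3 = 72, yield 72
Step 2: First next() gets 8, second next() gets the second value, third next() yields 72.
Therefore res = 72.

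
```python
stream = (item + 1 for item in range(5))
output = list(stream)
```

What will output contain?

Step 1: For each item in range(5), compute item+1:
  item=0: 0+1 = 1
  item=1: 1+1 = 2
  item=2: 2+1 = 3
  item=3: 3+1 = 4
  item=4: 4+1 = 5
Therefore output = [1, 2, 3, 4, 5].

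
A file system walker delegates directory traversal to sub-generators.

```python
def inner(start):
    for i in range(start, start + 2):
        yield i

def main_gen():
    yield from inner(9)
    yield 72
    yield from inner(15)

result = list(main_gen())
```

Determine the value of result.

Step 1: main_gen() delegates to inner(9):
  yield 9
  yield 10
Step 2: yield 72
Step 3: Delegates to inner(15):
  yield 15
  yield 16
Therefore result = [9, 10, 72, 15, 16].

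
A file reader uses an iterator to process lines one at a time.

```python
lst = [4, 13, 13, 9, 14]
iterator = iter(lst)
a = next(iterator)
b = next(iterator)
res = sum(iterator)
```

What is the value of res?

Step 1: Create iterator over [4, 13, 13, 9, 14].
Step 2: a = next() = 4, b = next() = 13.
Step 3: sum() of remaining [13, 9, 14] = 36.
Therefore res = 36.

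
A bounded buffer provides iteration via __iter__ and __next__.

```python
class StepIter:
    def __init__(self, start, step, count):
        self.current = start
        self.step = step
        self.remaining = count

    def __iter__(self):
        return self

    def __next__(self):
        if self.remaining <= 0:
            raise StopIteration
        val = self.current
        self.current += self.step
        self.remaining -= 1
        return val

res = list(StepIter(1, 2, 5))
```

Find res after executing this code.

Step 1: StepIter starts at 1, increments by 2, for 5 steps:
  Yield 1, then current += 2
  Yield 3, then current += 2
  Yield 5, then current += 2
  Yield 7, then current += 2
  Yield 9, then current += 2
Therefore res = [1, 3, 5, 7, 9].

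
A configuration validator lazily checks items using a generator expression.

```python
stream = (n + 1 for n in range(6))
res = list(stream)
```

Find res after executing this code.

Step 1: For each n in range(6), compute n+1:
  n=0: 0+1 = 1
  n=1: 1+1 = 2
  n=2: 2+1 = 3
  n=3: 3+1 = 4
  n=4: 4+1 = 5
  n=5: 5+1 = 6
Therefore res = [1, 2, 3, 4, 5, 6].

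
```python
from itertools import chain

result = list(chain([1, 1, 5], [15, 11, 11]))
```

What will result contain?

Step 1: chain() concatenates iterables: [1, 1, 5] + [15, 11, 11].
Therefore result = [1, 1, 5, 15, 11, 11].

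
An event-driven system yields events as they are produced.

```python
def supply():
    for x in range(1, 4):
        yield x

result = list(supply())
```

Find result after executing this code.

Step 1: The generator yields each value from range(1, 4).
Step 2: list() consumes all yields: [1, 2, 3].
Therefore result = [1, 2, 3].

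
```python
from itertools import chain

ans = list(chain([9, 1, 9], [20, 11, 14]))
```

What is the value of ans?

Step 1: chain() concatenates iterables: [9, 1, 9] + [20, 11, 14].
Therefore ans = [9, 1, 9, 20, 11, 14].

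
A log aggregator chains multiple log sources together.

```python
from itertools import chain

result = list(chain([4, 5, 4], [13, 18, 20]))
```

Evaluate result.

Step 1: chain() concatenates iterables: [4, 5, 4] + [13, 18, 20].
Therefore result = [4, 5, 4, 13, 18, 20].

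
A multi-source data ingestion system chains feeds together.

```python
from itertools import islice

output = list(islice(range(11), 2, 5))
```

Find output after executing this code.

Step 1: islice(range(11), 2, 5) takes elements at indices [2, 5).
Step 2: Elements: [2, 3, 4].
Therefore output = [2, 3, 4].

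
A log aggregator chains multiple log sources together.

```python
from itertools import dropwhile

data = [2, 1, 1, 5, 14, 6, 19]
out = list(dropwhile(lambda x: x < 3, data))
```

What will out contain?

Step 1: dropwhile drops elements while < 3:
  2 < 3: dropped
  1 < 3: dropped
  1 < 3: dropped
  5: kept (dropping stopped)
Step 2: Remaining elements kept regardless of condition.
Therefore out = [5, 14, 6, 19].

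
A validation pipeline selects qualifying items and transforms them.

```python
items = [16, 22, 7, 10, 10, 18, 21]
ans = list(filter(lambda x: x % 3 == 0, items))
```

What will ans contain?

Step 1: Filter elements divisible by 3:
  16 % 3 = 1: removed
  22 % 3 = 1: removed
  7 % 3 = 1: removed
  10 % 3 = 1: removed
  10 % 3 = 1: removed
  18 % 3 = 0: kept
  21 % 3 = 0: kept
Therefore ans = [18, 21].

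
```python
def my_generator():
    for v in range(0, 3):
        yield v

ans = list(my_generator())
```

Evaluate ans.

Step 1: The generator yields each value from range(0, 3).
Step 2: list() consumes all yields: [0, 1, 2].
Therefore ans = [0, 1, 2].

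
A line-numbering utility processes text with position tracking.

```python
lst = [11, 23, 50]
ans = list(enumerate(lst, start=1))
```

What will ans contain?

Step 1: enumerate with start=1:
  (1, 11)
  (2, 23)
  (3, 50)
Therefore ans = [(1, 11), (2, 23), (3, 50)].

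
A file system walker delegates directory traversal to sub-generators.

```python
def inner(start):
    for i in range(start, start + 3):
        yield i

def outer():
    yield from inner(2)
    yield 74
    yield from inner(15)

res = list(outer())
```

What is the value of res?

Step 1: outer() delegates to inner(2):
  yield 2
  yield 3
  yield 4
Step 2: yield 74
Step 3: Delegates to inner(15):
  yield 15
  yield 16
  yield 17
Therefore res = [2, 3, 4, 74, 15, 16, 17].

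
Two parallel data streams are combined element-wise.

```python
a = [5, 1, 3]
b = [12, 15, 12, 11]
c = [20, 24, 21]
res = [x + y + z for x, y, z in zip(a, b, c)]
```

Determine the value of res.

Step 1: zip three lists (truncates to shortest, len=3):
  5 + 12 + 20 = 37
  1 + 15 + 24 = 40
  3 + 12 + 21 = 36
Therefore res = [37, 40, 36].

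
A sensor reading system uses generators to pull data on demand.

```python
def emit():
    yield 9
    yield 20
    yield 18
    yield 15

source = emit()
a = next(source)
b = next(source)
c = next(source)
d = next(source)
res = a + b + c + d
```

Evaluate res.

Step 1: Create generator and consume all values:
  a = next(source) = 9
  b = next(source) = 20
  c = next(source) = 18
  d = next(source) = 15
Step 2: res = 9 + 20 + 18 + 15 = 62.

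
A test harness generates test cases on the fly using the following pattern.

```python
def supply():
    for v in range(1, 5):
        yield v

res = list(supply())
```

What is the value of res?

Step 1: The generator yields each value from range(1, 5).
Step 2: list() consumes all yields: [1, 2, 3, 4].
Therefore res = [1, 2, 3, 4].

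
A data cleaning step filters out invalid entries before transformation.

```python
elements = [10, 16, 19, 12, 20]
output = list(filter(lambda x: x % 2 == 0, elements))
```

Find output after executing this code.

Step 1: Filter elements divisible by 2:
  10 % 2 = 0: kept
  16 % 2 = 0: kept
  19 % 2 = 1: removed
  12 % 2 = 0: kept
  20 % 2 = 0: kept
Therefore output = [10, 16, 12, 20].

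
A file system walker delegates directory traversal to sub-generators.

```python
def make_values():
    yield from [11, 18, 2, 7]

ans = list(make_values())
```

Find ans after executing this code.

Step 1: yield from delegates to the iterable, yielding each element.
Step 2: Collected values: [11, 18, 2, 7].
Therefore ans = [11, 18, 2, 7].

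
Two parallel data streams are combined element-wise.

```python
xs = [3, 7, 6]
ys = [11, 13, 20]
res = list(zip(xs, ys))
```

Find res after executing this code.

Step 1: zip pairs elements at same index:
  Index 0: (3, 11)
  Index 1: (7, 13)
  Index 2: (6, 20)
Therefore res = [(3, 11), (7, 13), (6, 20)].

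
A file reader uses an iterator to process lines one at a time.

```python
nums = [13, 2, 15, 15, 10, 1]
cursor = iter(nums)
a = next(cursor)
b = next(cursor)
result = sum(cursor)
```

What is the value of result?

Step 1: Create iterator over [13, 2, 15, 15, 10, 1].
Step 2: a = next() = 13, b = next() = 2.
Step 3: sum() of remaining [15, 15, 10, 1] = 41.
Therefore result = 41.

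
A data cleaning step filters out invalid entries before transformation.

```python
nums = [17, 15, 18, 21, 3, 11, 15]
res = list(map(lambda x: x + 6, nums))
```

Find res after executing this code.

Step 1: Apply lambda x: x + 6 to each element:
  17 -> 23
  15 -> 21
  18 -> 24
  21 -> 27
  3 -> 9
  11 -> 17
  15 -> 21
Therefore res = [23, 21, 24, 27, 9, 17, 21].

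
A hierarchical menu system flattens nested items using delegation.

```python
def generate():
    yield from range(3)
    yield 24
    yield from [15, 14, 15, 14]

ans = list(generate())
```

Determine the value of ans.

Step 1: Trace yields in order:
  yield 0
  yield 1
  yield 2
  yield 24
  yield 15
  yield 14
  yield 15
  yield 14
Therefore ans = [0, 1, 2, 24, 15, 14, 15, 14].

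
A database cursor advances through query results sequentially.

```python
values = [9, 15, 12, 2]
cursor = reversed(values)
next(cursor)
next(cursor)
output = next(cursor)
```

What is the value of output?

Step 1: reversed([9, 15, 12, 2]) gives iterator: [2, 12, 15, 9].
Step 2: First next() = 2, second next() = 12.
Step 3: Third next() = 15.
Therefore output = 15.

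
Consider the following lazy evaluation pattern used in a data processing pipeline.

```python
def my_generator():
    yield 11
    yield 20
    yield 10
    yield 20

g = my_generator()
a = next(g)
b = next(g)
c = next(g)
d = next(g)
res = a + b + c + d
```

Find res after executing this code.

Step 1: Create generator and consume all values:
  a = next(g) = 11
  b = next(g) = 20
  c = next(g) = 10
  d = next(g) = 20
Step 2: res = 11 + 20 + 10 + 20 = 61.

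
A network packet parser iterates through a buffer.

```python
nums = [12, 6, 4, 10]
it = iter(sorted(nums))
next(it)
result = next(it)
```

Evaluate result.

Step 1: sorted([12, 6, 4, 10]) = [4, 6, 10, 12].
Step 2: Create iterator and skip 1 elements.
Step 3: next() returns 6.
Therefore result = 6.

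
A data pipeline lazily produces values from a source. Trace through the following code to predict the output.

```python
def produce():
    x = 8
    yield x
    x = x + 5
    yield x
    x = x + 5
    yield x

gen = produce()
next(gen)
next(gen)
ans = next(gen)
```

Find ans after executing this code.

Step 1: Trace through generator execution:
  Yield 1: x starts at 8, yield 8
  Yield 2: x = 8 + 5 = 13, yield 13
  Yield 3: x = 13 + 5 = 18, yield 18
Step 2: First next() gets 8, second next() gets the second value, third next() yields 18.
Therefore ans = 18.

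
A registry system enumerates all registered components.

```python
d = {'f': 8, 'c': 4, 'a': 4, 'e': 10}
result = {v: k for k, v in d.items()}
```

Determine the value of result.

Step 1: Invert dict (swap keys and values):
  'f': 8 -> 8: 'f'
  'c': 4 -> 4: 'c'
  'a': 4 -> 4: 'a'
  'e': 10 -> 10: 'e'
Therefore result = {8: 'f', 4: 'a', 10: 'e'}.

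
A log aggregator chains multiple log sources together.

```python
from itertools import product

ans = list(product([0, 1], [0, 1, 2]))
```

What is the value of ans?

Step 1: product([0, 1], [0, 1, 2]) gives all pairs:
  (0, 0)
  (0, 1)
  (0, 2)
  (1, 0)
  (1, 1)
  (1, 2)
Therefore ans = [(0, 0), (0, 1), (0, 2), (1, 0), (1, 1), (1, 2)].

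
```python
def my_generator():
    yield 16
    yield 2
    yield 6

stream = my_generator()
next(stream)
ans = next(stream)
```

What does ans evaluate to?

Step 1: my_generator() creates a generator.
Step 2: next(stream) yields 16 (consumed and discarded).
Step 3: next(stream) yields 2, assigned to ans.
Therefore ans = 2.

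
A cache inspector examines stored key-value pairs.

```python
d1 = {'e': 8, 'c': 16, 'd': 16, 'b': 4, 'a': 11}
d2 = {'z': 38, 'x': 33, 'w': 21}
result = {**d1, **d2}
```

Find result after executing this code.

Step 1: Merge d1 and d2 (d2 values override on key conflicts).
Step 2: d1 has keys ['e', 'c', 'd', 'b', 'a'], d2 has keys ['z', 'x', 'w'].
Therefore result = {'e': 8, 'c': 16, 'd': 16, 'b': 4, 'a': 11, 'z': 38, 'x': 33, 'w': 21}.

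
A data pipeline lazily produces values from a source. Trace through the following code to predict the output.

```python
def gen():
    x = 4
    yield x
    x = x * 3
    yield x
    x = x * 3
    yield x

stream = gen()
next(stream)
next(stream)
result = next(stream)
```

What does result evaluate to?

Step 1: Trace through generator execution:
  Yield 1: x starts at 4, yield 4
  Yield 2: x = 4 * 3 = 12, yield 12
  Yield 3: x = 12 * 3 = 36, yield 36
Step 2: First next() gets 4, second next() gets the second value, third next() yields 36.
Therefore result = 36.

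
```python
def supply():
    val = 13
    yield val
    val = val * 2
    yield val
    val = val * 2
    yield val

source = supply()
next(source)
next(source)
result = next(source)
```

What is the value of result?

Step 1: Trace through generator execution:
  Yield 1: val starts at 13, yield 13
  Yield 2: val = 13 * 2 = 26, yield 26
  Yield 3: val = 26 * 2 = 52, yield 52
Step 2: First next() gets 13, second next() gets the second value, third next() yields 52.
Therefore result = 52.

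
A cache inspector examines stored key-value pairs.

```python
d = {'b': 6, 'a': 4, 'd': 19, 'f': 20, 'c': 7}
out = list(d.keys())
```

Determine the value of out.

Step 1: d.keys() returns the dictionary keys in insertion order.
Therefore out = ['b', 'a', 'd', 'f', 'c'].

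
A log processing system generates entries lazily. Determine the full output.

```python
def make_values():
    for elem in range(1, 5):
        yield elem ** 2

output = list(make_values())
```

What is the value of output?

Step 1: For each elem in range(1, 5), yield elem**2:
  elem=1: yield 1**2 = 1
  elem=2: yield 2**2 = 4
  elem=3: yield 3**2 = 9
  elem=4: yield 4**2 = 16
Therefore output = [1, 4, 9, 16].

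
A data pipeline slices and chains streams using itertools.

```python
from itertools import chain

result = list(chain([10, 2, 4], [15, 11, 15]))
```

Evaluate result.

Step 1: chain() concatenates iterables: [10, 2, 4] + [15, 11, 15].
Therefore result = [10, 2, 4, 15, 11, 15].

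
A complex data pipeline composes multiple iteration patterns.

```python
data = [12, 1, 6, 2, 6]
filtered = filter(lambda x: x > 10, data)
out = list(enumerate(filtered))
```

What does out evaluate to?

Step 1: Filter [12, 1, 6, 2, 6] for > 10: [12].
Step 2: enumerate re-indexes from 0: [(0, 12)].
Therefore out = [(0, 12)].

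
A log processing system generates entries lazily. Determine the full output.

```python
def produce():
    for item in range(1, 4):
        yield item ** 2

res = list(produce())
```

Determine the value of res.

Step 1: For each item in range(1, 4), yield item**2:
  item=1: yield 1**2 = 1
  item=2: yield 2**2 = 4
  item=3: yield 3**2 = 9
Therefore res = [1, 4, 9].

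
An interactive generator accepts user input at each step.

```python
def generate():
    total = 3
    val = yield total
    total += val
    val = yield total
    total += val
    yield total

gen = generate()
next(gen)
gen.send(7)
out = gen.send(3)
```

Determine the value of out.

Step 1: next() -> yield total=3.
Step 2: send(7) -> val=7, total = 3+7 = 10, yield 10.
Step 3: send(3) -> val=3, total = 10+3 = 13, yield 13.
Therefore out = 13.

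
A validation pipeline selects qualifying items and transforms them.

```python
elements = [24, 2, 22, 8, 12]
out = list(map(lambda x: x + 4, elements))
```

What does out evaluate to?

Step 1: Apply lambda x: x + 4 to each element:
  24 -> 28
  2 -> 6
  22 -> 26
  8 -> 12
  12 -> 16
Therefore out = [28, 6, 26, 12, 16].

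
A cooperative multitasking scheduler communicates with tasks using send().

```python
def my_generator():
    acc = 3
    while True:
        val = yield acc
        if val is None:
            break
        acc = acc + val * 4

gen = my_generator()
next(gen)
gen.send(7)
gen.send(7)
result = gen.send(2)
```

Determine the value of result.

Step 1: next() -> yield acc=3.
Step 2: send(7) -> val=7, acc = 3 + 7*4 = 31, yield 31.
Step 3: send(7) -> val=7, acc = 31 + 7*4 = 59, yield 59.
Step 4: send(2) -> val=2, acc = 59 + 2*4 = 67, yield 67.
Therefore result = 67.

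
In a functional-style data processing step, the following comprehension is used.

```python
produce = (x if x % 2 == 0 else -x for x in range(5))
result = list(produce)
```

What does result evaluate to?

Step 1: For each x in range(5), yield x if even, else -x:
  x=0: even, yield 0
  x=1: odd, yield -1
  x=2: even, yield 2
  x=3: odd, yield -3
  x=4: even, yield 4
Therefore result = [0, -1, 2, -3, 4].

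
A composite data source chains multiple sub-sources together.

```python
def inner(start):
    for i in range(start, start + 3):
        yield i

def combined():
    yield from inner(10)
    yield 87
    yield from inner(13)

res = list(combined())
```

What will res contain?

Step 1: combined() delegates to inner(10):
  yield 10
  yield 11
  yield 12
Step 2: yield 87
Step 3: Delegates to inner(13):
  yield 13
  yield 14
  yield 15
Therefore res = [10, 11, 12, 87, 13, 14, 15].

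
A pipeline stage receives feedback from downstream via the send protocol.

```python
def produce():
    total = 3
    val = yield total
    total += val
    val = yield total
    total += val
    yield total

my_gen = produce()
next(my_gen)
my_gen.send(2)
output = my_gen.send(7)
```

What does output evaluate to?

Step 1: next() -> yield total=3.
Step 2: send(2) -> val=2, total = 3+2 = 5, yield 5.
Step 3: send(7) -> val=7, total = 5+7 = 12, yield 12.
Therefore output = 12.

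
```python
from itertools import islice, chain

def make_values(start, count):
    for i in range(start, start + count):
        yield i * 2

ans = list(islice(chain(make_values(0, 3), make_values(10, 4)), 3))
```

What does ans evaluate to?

Step 1: make_values(0, 3) yields [0, 2, 4].
Step 2: make_values(10, 4) yields [20, 22, 24, 26].
Step 3: chain concatenates: [0, 2, 4, 20, 22, 24, 26].
Step 4: islice takes first 3: [0, 2, 4].
Therefore ans = [0, 2, 4].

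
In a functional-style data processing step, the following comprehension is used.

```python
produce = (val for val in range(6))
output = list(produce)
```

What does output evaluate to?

Step 1: Generator expression iterates range(6): [0, 1, 2, 3, 4, 5].
Step 2: list() collects all values.
Therefore output = [0, 1, 2, 3, 4, 5].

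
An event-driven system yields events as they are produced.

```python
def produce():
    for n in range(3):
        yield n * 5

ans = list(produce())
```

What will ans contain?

Step 1: For each n in range(3), yield n * 5:
  n=0: yield 0 * 5 = 0
  n=1: yield 1 * 5 = 5
  n=2: yield 2 * 5 = 10
Therefore ans = [0, 5, 10].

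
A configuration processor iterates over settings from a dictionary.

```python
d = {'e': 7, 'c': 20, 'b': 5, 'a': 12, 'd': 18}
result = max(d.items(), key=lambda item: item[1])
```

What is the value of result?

Step 1: Find item with maximum value:
  ('e', 7)
  ('c', 20)
  ('b', 5)
  ('a', 12)
  ('d', 18)
Step 2: Maximum value is 20 at key 'c'.
Therefore result = ('c', 20).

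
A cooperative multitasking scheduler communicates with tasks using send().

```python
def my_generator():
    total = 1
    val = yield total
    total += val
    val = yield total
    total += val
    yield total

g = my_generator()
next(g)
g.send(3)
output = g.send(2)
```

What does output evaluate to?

Step 1: next() -> yield total=1.
Step 2: send(3) -> val=3, total = 1+3 = 4, yield 4.
Step 3: send(2) -> val=2, total = 4+2 = 6, yield 6.
Therefore output = 6.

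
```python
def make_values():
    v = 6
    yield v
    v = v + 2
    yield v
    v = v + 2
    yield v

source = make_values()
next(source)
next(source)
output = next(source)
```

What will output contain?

Step 1: Trace through generator execution:
  Yield 1: v starts at 6, yield 6
  Yield 2: v = 6 + 2 = 8, yield 8
  Yield 3: v = 8 + 2 = 10, yield 10
Step 2: First next() gets 6, second next() gets the second value, third next() yields 10.
Therefore output = 10.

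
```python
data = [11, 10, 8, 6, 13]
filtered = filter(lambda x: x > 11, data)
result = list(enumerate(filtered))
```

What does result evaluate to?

Step 1: Filter [11, 10, 8, 6, 13] for > 11: [13].
Step 2: enumerate re-indexes from 0: [(0, 13)].
Therefore result = [(0, 13)].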